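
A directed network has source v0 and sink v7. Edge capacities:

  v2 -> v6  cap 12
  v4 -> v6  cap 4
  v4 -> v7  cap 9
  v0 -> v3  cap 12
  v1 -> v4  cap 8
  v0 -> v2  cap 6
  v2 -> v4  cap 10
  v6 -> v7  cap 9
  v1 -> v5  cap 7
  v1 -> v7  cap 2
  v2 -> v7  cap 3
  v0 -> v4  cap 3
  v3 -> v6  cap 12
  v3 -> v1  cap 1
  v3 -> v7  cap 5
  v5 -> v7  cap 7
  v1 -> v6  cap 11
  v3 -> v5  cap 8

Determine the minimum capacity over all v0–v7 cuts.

Augment v0→v2→v7: bottleneck 3, flow now 3.
Augment v0→v3→v7: bottleneck 5, flow now 8.
Augment v0→v4→v7: bottleneck 3, flow now 11.
Augment v0→v2→v4→v7: bottleneck 3, flow now 14.
Augment v0→v3→v1→v7: bottleneck 1, flow now 15.
Augment v0→v3→v5→v7: bottleneck 6, flow now 21.
No augmenting path remains; maximum flow = 21.
By max-flow min-cut, the minimum cut capacity equals the max flow.
In the residual graph, reachable from v0: {v0}.
Min-cut edges: v0→v2 (6), v0→v3 (12), v0→v4 (3); capacity 6 + 12 + 3 = 21.

21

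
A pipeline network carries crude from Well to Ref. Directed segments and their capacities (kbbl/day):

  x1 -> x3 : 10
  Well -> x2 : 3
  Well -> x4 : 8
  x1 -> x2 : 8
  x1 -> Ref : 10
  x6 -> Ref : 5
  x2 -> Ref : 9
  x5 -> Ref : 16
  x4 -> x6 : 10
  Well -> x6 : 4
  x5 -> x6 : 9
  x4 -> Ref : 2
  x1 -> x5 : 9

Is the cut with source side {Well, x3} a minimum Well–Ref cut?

Given cut capacity: 3 + 8 + 4 = 15.
Augment Well→x2→Ref: bottleneck 3, flow now 3.
Augment Well→x4→Ref: bottleneck 2, flow now 5.
Augment Well→x6→Ref: bottleneck 4, flow now 9.
Augment Well→x4→x6→Ref: bottleneck 1, flow now 10.
No augmenting path remains; maximum flow = 10.
In the residual graph, reachable from Well: {Well, x4, x6}.
Min-cut edges: Well→x2 (3), x4→Ref (2), x6→Ref (5); capacity 3 + 2 + 5 = 10.
Cut capacity 15 exceeds the max flow 10, so it is not minimum.

No — its capacity is 15, but the minimum cut has capacity 10.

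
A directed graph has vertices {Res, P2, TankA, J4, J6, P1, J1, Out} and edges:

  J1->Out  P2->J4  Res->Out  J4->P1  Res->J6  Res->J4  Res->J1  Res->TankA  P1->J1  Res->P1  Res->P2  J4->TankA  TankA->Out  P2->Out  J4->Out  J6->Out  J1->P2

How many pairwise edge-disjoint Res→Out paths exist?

6

Assign every edge capacity 1; by Menger, the answer equals the max flow.
Path Res→Out (+1); total 1.
Path Res→P2→Out (+1); total 2.
Path Res→TankA→Out (+1); total 3.
Path Res→J4→Out (+1); total 4.
Path Res→J6→Out (+1); total 5.
Path Res→J1→Out (+1); total 6.
No residual Res→Out path; max flow = 6.
Certifying cut of size 6: {J1→Out, J4→Out, P2→Out, Res→J6, Res→Out, TankA→Out}.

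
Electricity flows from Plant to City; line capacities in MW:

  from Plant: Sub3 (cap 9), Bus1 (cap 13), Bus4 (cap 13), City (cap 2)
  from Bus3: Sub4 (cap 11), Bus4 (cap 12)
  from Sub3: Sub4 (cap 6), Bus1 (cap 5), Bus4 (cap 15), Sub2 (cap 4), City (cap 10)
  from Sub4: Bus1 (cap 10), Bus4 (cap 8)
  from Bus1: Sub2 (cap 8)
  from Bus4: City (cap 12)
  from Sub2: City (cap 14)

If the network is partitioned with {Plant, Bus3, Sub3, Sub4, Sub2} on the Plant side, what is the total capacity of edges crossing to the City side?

102

Edges leaving {Plant, Bus3, Sub3, Sub4, Sub2}: Plant→Bus1 (13), Plant→Bus4 (13), Plant→City (2), Bus3→Bus4 (12), Sub3→Bus1 (5), Sub3→Bus4 (15), Sub3→City (10), Sub4→Bus1 (10), Sub4→Bus4 (8), Sub2→City (14).
Cut capacity = 13 + 13 + 2 + 12 + 5 + 15 + 10 + 10 + 8 + 14 = 102.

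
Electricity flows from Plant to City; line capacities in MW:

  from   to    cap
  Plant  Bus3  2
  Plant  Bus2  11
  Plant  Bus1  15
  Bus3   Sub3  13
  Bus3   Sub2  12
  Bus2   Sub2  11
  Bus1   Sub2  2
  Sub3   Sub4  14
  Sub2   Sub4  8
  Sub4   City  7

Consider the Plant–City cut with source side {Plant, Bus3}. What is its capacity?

51

Edges leaving {Plant, Bus3}: Plant→Bus2 (11), Plant→Bus1 (15), Bus3→Sub3 (13), Bus3→Sub2 (12).
Cut capacity = 11 + 15 + 13 + 12 = 51.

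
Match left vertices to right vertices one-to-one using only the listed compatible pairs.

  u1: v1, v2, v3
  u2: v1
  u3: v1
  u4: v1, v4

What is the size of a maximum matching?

Unit-capacity flow: source→left, listed edges, right→sink; max matching = max flow.
Augmenting path u1→v1 (+1); matched 1.
Augmenting path u4→v4 (+1); matched 2.
Augmenting path u2→v1→u1→v2 (+1); matched 3.
No augmenting path remains; maximum matching = 3.
König certificate: {u1, u4, v1} is a vertex cover of size 3 (every listed pair touches it), so no matching can be larger.

3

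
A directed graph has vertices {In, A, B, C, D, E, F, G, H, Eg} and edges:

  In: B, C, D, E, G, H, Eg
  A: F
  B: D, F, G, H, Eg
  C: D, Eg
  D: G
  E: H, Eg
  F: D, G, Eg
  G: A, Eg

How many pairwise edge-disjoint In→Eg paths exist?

6

Assign every edge capacity 1; by Menger, the answer equals the max flow.
Path In→Eg (+1); total 1.
Path In→B→Eg (+1); total 2.
Path In→C→Eg (+1); total 3.
Path In→E→Eg (+1); total 4.
Path In→G→Eg (+1); total 5.
Path In→D→G→A→F→Eg (+1); total 6.
No residual In→Eg path; max flow = 6.
Certifying cut of size 6: {In→B, In→C, In→D, In→E, In→Eg, In→G}.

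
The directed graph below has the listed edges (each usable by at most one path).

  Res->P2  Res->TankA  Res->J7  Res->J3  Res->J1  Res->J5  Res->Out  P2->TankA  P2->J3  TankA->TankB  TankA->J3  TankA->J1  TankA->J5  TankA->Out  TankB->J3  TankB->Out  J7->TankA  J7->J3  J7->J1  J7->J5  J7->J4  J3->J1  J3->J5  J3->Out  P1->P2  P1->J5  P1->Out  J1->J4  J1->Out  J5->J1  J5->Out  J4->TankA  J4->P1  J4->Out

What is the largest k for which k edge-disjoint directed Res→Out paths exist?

Assign every edge capacity 1; by Menger, the answer equals the max flow.
Path Res→Out (+1); total 1.
Path Res→TankA→Out (+1); total 2.
Path Res→J3→Out (+1); total 3.
Path Res→J1→Out (+1); total 4.
Path Res→J5→Out (+1); total 5.
Path Res→J7→J4→Out (+1); total 6.
Path Res→P2→TankA→TankB→Out (+1); total 7.
No residual Res→Out path; max flow = 7.
Certifying cut of size 7: {Res→J1, Res→J3, Res→J5, Res→J7, Res→Out, Res→P2, Res→TankA}.

7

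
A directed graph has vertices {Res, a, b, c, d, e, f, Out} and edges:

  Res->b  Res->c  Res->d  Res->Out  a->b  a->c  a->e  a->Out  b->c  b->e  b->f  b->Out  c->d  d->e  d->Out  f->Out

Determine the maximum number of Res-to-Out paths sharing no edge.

3

Assign every edge capacity 1; by Menger, the answer equals the max flow.
Path Res→Out (+1); total 1.
Path Res→b→Out (+1); total 2.
Path Res→d→Out (+1); total 3.
No residual Res→Out path; max flow = 3.
Certifying cut of size 3: {Res→Out, Res→b, d→Out}.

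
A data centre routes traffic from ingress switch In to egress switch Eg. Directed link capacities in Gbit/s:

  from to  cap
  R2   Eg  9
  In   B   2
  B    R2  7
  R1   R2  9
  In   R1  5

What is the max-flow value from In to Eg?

Augment In→B→R2→Eg: bottleneck 2, flow now 2.
Augment In→R1→R2→Eg: bottleneck 5, flow now 7.
No augmenting path remains; maximum flow = 7.
In the residual graph, reachable from In: {In}.
Min-cut edges: In→B (2), In→R1 (5); capacity 2 + 5 = 7.
This cut is saturated, so no flow can exceed 7.

7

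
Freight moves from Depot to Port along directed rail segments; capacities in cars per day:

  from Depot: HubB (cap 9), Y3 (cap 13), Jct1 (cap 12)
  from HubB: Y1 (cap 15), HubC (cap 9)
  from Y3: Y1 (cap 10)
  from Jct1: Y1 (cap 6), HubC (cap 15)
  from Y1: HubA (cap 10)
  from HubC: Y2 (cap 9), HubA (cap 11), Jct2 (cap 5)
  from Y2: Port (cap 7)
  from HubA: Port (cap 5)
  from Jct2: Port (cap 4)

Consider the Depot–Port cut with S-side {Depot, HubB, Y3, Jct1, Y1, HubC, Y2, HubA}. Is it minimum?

Given cut capacity: 5 + 7 + 5 = 17.
Augment Depot→HubB→Y1→HubA→Port: bottleneck 5, flow now 5.
Augment Depot→HubB→HubC→Y2→Port: bottleneck 4, flow now 9.
Augment Depot→Jct1→HubC→Y2→Port: bottleneck 3, flow now 12.
Augment Depot→Jct1→HubC→Jct2→Port: bottleneck 4, flow now 16.
No augmenting path remains; maximum flow = 16.
In the residual graph, reachable from Depot: {Depot, HubB, Y3, Jct1, Y1, HubC, Y2, HubA, Jct2}.
Min-cut edges: Y2→Port (7), HubA→Port (5), Jct2→Port (4); capacity 7 + 5 + 4 = 16.
Cut capacity 17 exceeds the max flow 16, so it is not minimum.

No — its capacity is 17, but the minimum cut has capacity 16.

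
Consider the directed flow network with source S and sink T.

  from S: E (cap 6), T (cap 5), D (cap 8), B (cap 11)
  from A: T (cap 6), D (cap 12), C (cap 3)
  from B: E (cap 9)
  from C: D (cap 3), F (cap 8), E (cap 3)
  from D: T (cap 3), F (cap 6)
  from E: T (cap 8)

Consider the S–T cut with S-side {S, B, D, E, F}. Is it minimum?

Given cut capacity: 5 + 3 + 8 = 16.
Augment S→T: bottleneck 5, flow now 5.
Augment S→D→T: bottleneck 3, flow now 8.
Augment S→E→T: bottleneck 6, flow now 14.
Augment S→B→E→T: bottleneck 2, flow now 16.
No augmenting path remains; maximum flow = 16.
Cut capacity 16 equals the max flow, so it is a minimum cut.

Yes — it is a minimum cut (capacity 16).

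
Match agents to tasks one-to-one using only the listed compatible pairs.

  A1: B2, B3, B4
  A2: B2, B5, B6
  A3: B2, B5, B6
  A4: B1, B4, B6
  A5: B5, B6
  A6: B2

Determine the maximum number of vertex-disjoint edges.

5

Unit-capacity flow: source→left, listed edges, right→sink; max matching = max flow.
Augmenting path A1→B2 (+1); matched 1.
Augmenting path A2→B5 (+1); matched 2.
Augmenting path A3→B6 (+1); matched 3.
Augmenting path A4→B1 (+1); matched 4.
Augmenting path A6→B2→A1→B3 (+1); matched 5.
No augmenting path remains; maximum matching = 5.
König certificate: {A1, A4, B2, B5, B6} is a vertex cover of size 5 (every listed pair touches it), so no matching can be larger.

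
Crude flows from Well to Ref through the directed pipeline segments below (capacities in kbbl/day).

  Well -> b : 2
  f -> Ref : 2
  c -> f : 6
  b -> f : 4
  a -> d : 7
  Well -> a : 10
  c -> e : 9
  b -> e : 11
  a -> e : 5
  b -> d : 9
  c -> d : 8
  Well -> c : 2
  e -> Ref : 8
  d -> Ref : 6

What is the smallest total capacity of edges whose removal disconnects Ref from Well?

Augment Well→a→d→Ref: bottleneck 6, flow now 6.
Augment Well→a→e→Ref: bottleneck 4, flow now 10.
Augment Well→b→e→Ref: bottleneck 2, flow now 12.
Augment Well→c→e→Ref: bottleneck 2, flow now 14.
No augmenting path remains; maximum flow = 14.
By max-flow min-cut, the minimum cut capacity equals the max flow.
In the residual graph, reachable from Well: {Well}.
Min-cut edges: Well→a (10), Well→b (2), Well→c (2); capacity 10 + 2 + 2 = 14.

14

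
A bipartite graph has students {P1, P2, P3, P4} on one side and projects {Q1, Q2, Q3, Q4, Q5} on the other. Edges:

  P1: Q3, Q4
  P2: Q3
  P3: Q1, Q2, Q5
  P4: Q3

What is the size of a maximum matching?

3

Unit-capacity flow: source→left, listed edges, right→sink; max matching = max flow.
Augmenting path P1→Q3 (+1); matched 1.
Augmenting path P3→Q1 (+1); matched 2.
Augmenting path P2→Q3→P1→Q4 (+1); matched 3.
No augmenting path remains; maximum matching = 3.
König certificate: {P1, P3, Q3} is a vertex cover of size 3 (every listed pair touches it), so no matching can be larger.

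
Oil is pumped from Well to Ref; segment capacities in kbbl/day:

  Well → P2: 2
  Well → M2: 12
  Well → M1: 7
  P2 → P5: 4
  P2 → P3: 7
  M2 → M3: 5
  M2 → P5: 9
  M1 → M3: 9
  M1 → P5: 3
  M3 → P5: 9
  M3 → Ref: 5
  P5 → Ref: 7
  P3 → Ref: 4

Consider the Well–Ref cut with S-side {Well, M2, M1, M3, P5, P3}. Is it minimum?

No — its capacity is 18, but the minimum cut has capacity 14.

Given cut capacity: 2 + 5 + 7 + 4 = 18.
Augment Well→P2→P5→Ref: bottleneck 2, flow now 2.
Augment Well→M2→M3→Ref: bottleneck 5, flow now 7.
Augment Well→M2→P5→Ref: bottleneck 5, flow now 12.
Augment Well→M2→P5→P2→P3→Ref: bottleneck 2, flow now 14. (uses reverse residual edge)
No augmenting path remains; maximum flow = 14.
In the residual graph, reachable from Well: {Well, M2, M1, M3, P5}.
Min-cut edges: Well→P2 (2), M3→Ref (5), P5→Ref (7); capacity 2 + 5 + 7 = 14.
Cut capacity 18 exceeds the max flow 14, so it is not minimum.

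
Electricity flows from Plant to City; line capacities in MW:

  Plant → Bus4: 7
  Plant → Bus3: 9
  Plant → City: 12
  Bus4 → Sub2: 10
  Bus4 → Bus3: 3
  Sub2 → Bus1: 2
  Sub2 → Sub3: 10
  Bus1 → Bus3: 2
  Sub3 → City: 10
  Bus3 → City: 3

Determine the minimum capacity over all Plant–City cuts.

Augment Plant→City: bottleneck 12, flow now 12.
Augment Plant→Bus3→City: bottleneck 3, flow now 15.
Augment Plant→Bus4→Sub2→Sub3→City: bottleneck 7, flow now 22.
No augmenting path remains; maximum flow = 22.
By max-flow min-cut, the minimum cut capacity equals the max flow.
In the residual graph, reachable from Plant: {Plant, Bus3}.
Min-cut edges: Plant→Bus4 (7), Plant→City (12), Bus3→City (3); capacity 7 + 12 + 3 = 22.

22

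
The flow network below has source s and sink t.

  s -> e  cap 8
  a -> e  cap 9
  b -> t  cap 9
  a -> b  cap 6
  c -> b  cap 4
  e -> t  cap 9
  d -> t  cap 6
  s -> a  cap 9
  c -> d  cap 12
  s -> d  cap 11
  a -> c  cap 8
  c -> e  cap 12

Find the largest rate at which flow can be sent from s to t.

Augment s→d→t: bottleneck 6, flow now 6.
Augment s→e→t: bottleneck 8, flow now 14.
Augment s→a→b→t: bottleneck 6, flow now 20.
Augment s→a→e→t: bottleneck 1, flow now 21.
Augment s→a→c→b→t: bottleneck 2, flow now 23.
No augmenting path remains; maximum flow = 23.
In the residual graph, reachable from s: {s, d}.
Min-cut edges: s→a (9), s→e (8), d→t (6); capacity 9 + 8 + 6 = 23.
This cut is saturated, so no flow can exceed 23.

23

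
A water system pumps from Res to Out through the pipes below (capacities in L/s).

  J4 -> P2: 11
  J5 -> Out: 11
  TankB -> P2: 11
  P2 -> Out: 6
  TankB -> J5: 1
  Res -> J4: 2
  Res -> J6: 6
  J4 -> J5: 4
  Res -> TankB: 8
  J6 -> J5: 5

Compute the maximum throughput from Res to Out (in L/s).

14

Augment Res→TankB→J5→Out: bottleneck 1, flow now 1.
Augment Res→TankB→P2→Out: bottleneck 6, flow now 7.
Augment Res→J4→J5→Out: bottleneck 2, flow now 9.
Augment Res→J6→J5→Out: bottleneck 5, flow now 14.
No augmenting path remains; maximum flow = 14.
In the residual graph, reachable from Res: {Res, TankB, J6, P2}.
Min-cut edges: Res→J4 (2), TankB→J5 (1), J6→J5 (5), P2→Out (6); capacity 2 + 1 + 5 + 6 = 14.
This cut is saturated, so no flow can exceed 14.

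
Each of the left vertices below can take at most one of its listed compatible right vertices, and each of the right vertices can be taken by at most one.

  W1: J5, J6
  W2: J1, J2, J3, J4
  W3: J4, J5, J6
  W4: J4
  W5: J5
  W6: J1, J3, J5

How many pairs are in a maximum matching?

Unit-capacity flow: source→left, listed edges, right→sink; max matching = max flow.
Augmenting path W1→J5 (+1); matched 1.
Augmenting path W2→J1 (+1); matched 2.
Augmenting path W3→J4 (+1); matched 3.
Augmenting path W6→J3 (+1); matched 4.
Augmenting path W4→J4→W3→J6 (+1); matched 5.
No augmenting path remains; maximum matching = 5.
König certificate: {W2, W6, J4, J5, J6} is a vertex cover of size 5 (every listed pair touches it), so no matching can be larger.

5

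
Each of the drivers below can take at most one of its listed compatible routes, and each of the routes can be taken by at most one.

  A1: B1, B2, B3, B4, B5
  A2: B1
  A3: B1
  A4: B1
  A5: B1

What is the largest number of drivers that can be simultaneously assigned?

Unit-capacity flow: source→left, listed edges, right→sink; max matching = max flow.
Augmenting path A1→B1 (+1); matched 1.
Augmenting path A2→B1→A1→B2 (+1); matched 2.
No augmenting path remains; maximum matching = 2.
König certificate: {A1, B1} is a vertex cover of size 2 (every listed pair touches it), so no matching can be larger.

2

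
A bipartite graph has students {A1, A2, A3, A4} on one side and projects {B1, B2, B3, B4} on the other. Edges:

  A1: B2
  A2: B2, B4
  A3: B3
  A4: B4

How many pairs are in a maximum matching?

3

Unit-capacity flow: source→left, listed edges, right→sink; max matching = max flow.
Augmenting path A1→B2 (+1); matched 1.
Augmenting path A2→B4 (+1); matched 2.
Augmenting path A3→B3 (+1); matched 3.
No augmenting path remains; maximum matching = 3.
König certificate: {A3, B2, B4} is a vertex cover of size 3 (every listed pair touches it), so no matching can be larger.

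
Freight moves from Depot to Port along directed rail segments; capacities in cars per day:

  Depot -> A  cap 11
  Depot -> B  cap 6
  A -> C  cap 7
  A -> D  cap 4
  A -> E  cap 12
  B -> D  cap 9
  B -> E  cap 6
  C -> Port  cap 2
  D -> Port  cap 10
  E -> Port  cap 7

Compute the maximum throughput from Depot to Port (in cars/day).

Augment Depot→A→C→Port: bottleneck 2, flow now 2.
Augment Depot→A→D→Port: bottleneck 4, flow now 6.
Augment Depot→A→E→Port: bottleneck 5, flow now 11.
Augment Depot→B→D→Port: bottleneck 6, flow now 17.
No augmenting path remains; maximum flow = 17.
In the residual graph, reachable from Depot: {Depot}.
Min-cut edges: Depot→A (11), Depot→B (6); capacity 11 + 6 = 17.
This cut is saturated, so no flow can exceed 17.

17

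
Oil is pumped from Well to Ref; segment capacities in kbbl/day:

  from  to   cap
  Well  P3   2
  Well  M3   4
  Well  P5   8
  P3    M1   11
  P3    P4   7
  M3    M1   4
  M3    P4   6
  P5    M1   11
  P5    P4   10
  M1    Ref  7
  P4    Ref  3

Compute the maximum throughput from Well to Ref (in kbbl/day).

Augment Well→P3→M1→Ref: bottleneck 2, flow now 2.
Augment Well→M3→M1→Ref: bottleneck 4, flow now 6.
Augment Well→P5→M1→Ref: bottleneck 1, flow now 7.
Augment Well→P5→P4→Ref: bottleneck 3, flow now 10.
No augmenting path remains; maximum flow = 10.
In the residual graph, reachable from Well: {Well, P3, M3, P5, M1, P4}.
Min-cut edges: M1→Ref (7), P4→Ref (3); capacity 7 + 3 = 10.
This cut is saturated, so no flow can exceed 10.

10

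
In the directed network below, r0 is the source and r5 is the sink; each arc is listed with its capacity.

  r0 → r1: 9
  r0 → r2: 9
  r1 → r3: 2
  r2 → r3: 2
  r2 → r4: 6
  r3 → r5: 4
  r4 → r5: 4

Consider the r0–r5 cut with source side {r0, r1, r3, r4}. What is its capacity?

17

Edges leaving {r0, r1, r3, r4}: r0→r2 (9), r3→r5 (4), r4→r5 (4).
Cut capacity = 9 + 4 + 4 = 17.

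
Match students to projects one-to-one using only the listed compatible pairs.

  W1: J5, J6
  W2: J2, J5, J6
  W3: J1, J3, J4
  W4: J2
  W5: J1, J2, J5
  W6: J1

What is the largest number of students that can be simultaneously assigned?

Unit-capacity flow: source→left, listed edges, right→sink; max matching = max flow.
Augmenting path W1→J5 (+1); matched 1.
Augmenting path W2→J2 (+1); matched 2.
Augmenting path W3→J1 (+1); matched 3.
Augmenting path W4→J2→W2→J6 (+1); matched 4.
Augmenting path W5→J1→W3→J3 (+1); matched 5.
No augmenting path remains; maximum matching = 5.
König certificate: {W3, J1, J2, J5, J6} is a vertex cover of size 5 (every listed pair touches it), so no matching can be larger.

5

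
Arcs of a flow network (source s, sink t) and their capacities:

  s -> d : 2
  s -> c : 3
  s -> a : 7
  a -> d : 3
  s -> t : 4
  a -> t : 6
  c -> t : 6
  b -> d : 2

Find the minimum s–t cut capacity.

Augment s→t: bottleneck 4, flow now 4.
Augment s→a→t: bottleneck 6, flow now 10.
Augment s→c→t: bottleneck 3, flow now 13.
No augmenting path remains; maximum flow = 13.
By max-flow min-cut, the minimum cut capacity equals the max flow.
In the residual graph, reachable from s: {s, a, d}.
Min-cut edges: s→c (3), s→t (4), a→t (6); capacity 3 + 4 + 6 = 13.

13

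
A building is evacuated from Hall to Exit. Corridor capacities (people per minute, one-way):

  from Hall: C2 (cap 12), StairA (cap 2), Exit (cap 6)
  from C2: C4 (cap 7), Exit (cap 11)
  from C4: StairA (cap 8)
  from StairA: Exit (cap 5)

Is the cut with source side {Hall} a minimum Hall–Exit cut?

Given cut capacity: 12 + 2 + 6 = 20.
Augment Hall→Exit: bottleneck 6, flow now 6.
Augment Hall→C2→Exit: bottleneck 11, flow now 17.
Augment Hall→StairA→Exit: bottleneck 2, flow now 19.
Augment Hall→C2→C4→StairA→Exit: bottleneck 1, flow now 20.
No augmenting path remains; maximum flow = 20.
Cut capacity 20 equals the max flow, so it is a minimum cut.

Yes — it is a minimum cut (capacity 20).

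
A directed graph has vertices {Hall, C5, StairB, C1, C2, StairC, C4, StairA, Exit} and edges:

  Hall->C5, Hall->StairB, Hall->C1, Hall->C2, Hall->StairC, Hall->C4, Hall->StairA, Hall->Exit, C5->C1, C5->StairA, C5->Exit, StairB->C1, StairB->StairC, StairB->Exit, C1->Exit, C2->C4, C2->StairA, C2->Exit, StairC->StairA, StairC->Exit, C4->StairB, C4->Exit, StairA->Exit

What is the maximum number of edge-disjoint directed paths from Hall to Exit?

Assign every edge capacity 1; by Menger, the answer equals the max flow.
Path Hall→Exit (+1); total 1.
Path Hall→C5→Exit (+1); total 2.
Path Hall→StairB→Exit (+1); total 3.
Path Hall→C1→Exit (+1); total 4.
Path Hall→C2→Exit (+1); total 5.
Path Hall→StairC→Exit (+1); total 6.
Path Hall→C4→Exit (+1); total 7.
Path Hall→StairA→Exit (+1); total 8.
No residual Hall→Exit path; max flow = 8.
Certifying cut of size 8: {Hall→C1, Hall→C2, Hall→C4, Hall→C5, Hall→Exit, Hall→StairA, Hall→StairB, Hall→StairC}.

8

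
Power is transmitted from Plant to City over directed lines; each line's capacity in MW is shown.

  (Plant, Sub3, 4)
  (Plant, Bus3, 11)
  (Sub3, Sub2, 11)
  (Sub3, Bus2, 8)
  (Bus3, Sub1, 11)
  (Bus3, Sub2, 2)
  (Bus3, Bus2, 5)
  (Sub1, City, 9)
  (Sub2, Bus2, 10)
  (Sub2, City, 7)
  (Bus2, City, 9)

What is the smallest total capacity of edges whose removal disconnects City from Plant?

Augment Plant→Sub3→Sub2→City: bottleneck 4, flow now 4.
Augment Plant→Bus3→Sub1→City: bottleneck 9, flow now 13.
Augment Plant→Bus3→Sub2→City: bottleneck 2, flow now 15.
No augmenting path remains; maximum flow = 15.
By max-flow min-cut, the minimum cut capacity equals the max flow.
In the residual graph, reachable from Plant: {Plant}.
Min-cut edges: Plant→Sub3 (4), Plant→Bus3 (11); capacity 4 + 11 = 15.

15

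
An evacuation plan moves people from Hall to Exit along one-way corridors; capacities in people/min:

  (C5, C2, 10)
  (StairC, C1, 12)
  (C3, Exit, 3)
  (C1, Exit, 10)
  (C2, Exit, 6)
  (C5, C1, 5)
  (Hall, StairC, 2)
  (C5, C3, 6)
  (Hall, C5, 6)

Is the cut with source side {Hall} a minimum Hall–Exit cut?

Yes — it is a minimum cut (capacity 8).

Given cut capacity: 6 + 2 = 8.
Augment Hall→C5→C2→Exit: bottleneck 6, flow now 6.
Augment Hall→StairC→C1→Exit: bottleneck 2, flow now 8.
No augmenting path remains; maximum flow = 8.
Cut capacity 8 equals the max flow, so it is a minimum cut.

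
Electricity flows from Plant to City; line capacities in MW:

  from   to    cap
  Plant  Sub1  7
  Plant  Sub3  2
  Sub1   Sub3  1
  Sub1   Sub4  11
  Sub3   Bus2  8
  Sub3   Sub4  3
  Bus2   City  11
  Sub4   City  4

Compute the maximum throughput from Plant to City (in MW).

7

Augment Plant→Sub1→Sub4→City: bottleneck 4, flow now 4.
Augment Plant→Sub3→Bus2→City: bottleneck 2, flow now 6.
Augment Plant→Sub1→Sub3→Bus2→City: bottleneck 1, flow now 7.
No augmenting path remains; maximum flow = 7.
In the residual graph, reachable from Plant: {Plant, Sub1, Sub4}.
Min-cut edges: Plant→Sub3 (2), Sub1→Sub3 (1), Sub4→City (4); capacity 2 + 1 + 4 = 7.
This cut is saturated, so no flow can exceed 7.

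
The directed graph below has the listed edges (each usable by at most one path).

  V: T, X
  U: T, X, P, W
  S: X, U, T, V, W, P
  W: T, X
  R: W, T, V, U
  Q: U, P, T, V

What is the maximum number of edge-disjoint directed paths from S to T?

4

Assign every edge capacity 1; by Menger, the answer equals the max flow.
Path S→T (+1); total 1.
Path S→U→T (+1); total 2.
Path S→V→T (+1); total 3.
Path S→W→T (+1); total 4.
No residual S→T path; max flow = 4.
Certifying cut of size 4: {S→T, S→U, S→V, S→W}.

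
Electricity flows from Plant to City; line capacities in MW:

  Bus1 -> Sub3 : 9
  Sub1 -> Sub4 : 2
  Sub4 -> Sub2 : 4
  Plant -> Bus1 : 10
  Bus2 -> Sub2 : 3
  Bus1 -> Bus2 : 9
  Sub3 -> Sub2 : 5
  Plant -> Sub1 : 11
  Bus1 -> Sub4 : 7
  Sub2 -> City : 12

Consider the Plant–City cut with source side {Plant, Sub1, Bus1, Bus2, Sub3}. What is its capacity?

17

Edges leaving {Plant, Sub1, Bus1, Bus2, Sub3}: Sub1→Sub4 (2), Bus1→Sub4 (7), Bus2→Sub2 (3), Sub3→Sub2 (5).
Cut capacity = 2 + 7 + 3 + 5 = 17.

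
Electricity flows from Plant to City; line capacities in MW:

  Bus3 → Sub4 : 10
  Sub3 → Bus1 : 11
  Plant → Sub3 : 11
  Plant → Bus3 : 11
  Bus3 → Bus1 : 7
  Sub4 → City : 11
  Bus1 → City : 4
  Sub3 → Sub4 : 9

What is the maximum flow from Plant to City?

Augment Plant→Sub3→Bus1→City: bottleneck 4, flow now 4.
Augment Plant→Sub3→Sub4→City: bottleneck 7, flow now 11.
Augment Plant→Bus3→Sub4→City: bottleneck 4, flow now 15.
No augmenting path remains; maximum flow = 15.
In the residual graph, reachable from Plant: {Plant, Sub3, Bus3, Bus1, Sub4}.
Min-cut edges: Bus1→City (4), Sub4→City (11); capacity 4 + 11 = 15.
This cut is saturated, so no flow can exceed 15.

15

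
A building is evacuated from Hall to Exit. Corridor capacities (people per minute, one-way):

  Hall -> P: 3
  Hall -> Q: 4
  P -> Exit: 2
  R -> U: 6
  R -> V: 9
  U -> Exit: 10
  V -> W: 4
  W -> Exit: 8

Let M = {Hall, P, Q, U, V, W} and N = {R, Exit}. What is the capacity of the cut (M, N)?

Edges leaving {Hall, P, Q, U, V, W}: P→Exit (2), U→Exit (10), W→Exit (8).
Cut capacity = 2 + 10 + 8 = 20.

20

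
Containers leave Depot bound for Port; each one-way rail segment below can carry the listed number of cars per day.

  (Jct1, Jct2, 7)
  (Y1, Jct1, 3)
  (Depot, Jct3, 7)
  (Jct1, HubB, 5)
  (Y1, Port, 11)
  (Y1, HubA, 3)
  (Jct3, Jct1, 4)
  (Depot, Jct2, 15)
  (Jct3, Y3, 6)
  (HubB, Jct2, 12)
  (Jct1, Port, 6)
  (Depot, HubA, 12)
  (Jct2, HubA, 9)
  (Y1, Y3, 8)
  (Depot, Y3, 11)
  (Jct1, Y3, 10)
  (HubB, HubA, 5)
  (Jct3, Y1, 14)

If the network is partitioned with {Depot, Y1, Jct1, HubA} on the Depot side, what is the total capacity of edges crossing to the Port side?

Edges leaving {Depot, Y1, Jct1, HubA}: Depot→Jct3 (7), Depot→Y3 (11), Depot→Jct2 (15), Y1→Y3 (8), Y1→Port (11), Jct1→Y3 (10), Jct1→HubB (5), Jct1→Jct2 (7), Jct1→Port (6).
Cut capacity = 7 + 11 + 15 + 8 + 11 + 10 + 5 + 7 + 6 = 80.

80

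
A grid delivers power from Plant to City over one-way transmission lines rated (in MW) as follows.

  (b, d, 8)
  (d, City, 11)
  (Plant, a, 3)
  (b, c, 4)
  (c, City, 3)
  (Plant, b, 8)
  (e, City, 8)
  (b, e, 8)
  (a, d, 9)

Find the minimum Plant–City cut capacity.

11

Augment Plant→a→d→City: bottleneck 3, flow now 3.
Augment Plant→b→c→City: bottleneck 3, flow now 6.
Augment Plant→b→d→City: bottleneck 5, flow now 11.
No augmenting path remains; maximum flow = 11.
By max-flow min-cut, the minimum cut capacity equals the max flow.
In the residual graph, reachable from Plant: {Plant}.
Min-cut edges: Plant→a (3), Plant→b (8); capacity 3 + 8 = 11.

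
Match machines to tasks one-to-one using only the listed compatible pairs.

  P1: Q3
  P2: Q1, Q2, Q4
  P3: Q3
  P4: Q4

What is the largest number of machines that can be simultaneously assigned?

Unit-capacity flow: source→left, listed edges, right→sink; max matching = max flow.
Augmenting path P1→Q3 (+1); matched 1.
Augmenting path P2→Q1 (+1); matched 2.
Augmenting path P4→Q4 (+1); matched 3.
No augmenting path remains; maximum matching = 3.
König certificate: {P2, P4, Q3} is a vertex cover of size 3 (every listed pair touches it), so no matching can be larger.

3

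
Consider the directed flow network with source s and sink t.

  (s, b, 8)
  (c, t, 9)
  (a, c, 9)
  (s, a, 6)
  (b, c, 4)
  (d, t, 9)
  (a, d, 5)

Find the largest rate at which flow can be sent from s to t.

10

Augment s→a→c→t: bottleneck 6, flow now 6.
Augment s→b→c→t: bottleneck 3, flow now 9.
Augment s→b→c→a→d→t: bottleneck 1, flow now 10. (uses reverse residual edge)
No augmenting path remains; maximum flow = 10.
In the residual graph, reachable from s: {s, b}.
Min-cut edges: s→a (6), b→c (4); capacity 6 + 4 = 10.
This cut is saturated, so no flow can exceed 10.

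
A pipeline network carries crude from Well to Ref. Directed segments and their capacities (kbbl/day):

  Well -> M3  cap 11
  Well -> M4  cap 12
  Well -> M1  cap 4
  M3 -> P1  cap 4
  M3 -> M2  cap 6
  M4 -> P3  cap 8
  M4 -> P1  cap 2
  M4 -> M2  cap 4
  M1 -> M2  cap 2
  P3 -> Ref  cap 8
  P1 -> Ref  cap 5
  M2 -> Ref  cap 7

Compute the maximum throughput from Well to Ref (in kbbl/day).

Augment Well→M3→P1→Ref: bottleneck 4, flow now 4.
Augment Well→M3→M2→Ref: bottleneck 6, flow now 10.
Augment Well→M4→P3→Ref: bottleneck 8, flow now 18.
Augment Well→M4→P1→Ref: bottleneck 1, flow now 19.
Augment Well→M4→M2→Ref: bottleneck 1, flow now 20.
No augmenting path remains; maximum flow = 20.
In the residual graph, reachable from Well: {Well, M3, M4, M1, P1, M2}.
Min-cut edges: M4→P3 (8), P1→Ref (5), M2→Ref (7); capacity 8 + 5 + 7 = 20.
This cut is saturated, so no flow can exceed 20.

20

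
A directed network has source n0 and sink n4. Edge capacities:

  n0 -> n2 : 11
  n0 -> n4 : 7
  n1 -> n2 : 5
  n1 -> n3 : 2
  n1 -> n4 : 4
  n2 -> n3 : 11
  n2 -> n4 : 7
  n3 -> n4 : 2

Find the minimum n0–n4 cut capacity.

Augment n0→n4: bottleneck 7, flow now 7.
Augment n0→n2→n4: bottleneck 7, flow now 14.
Augment n0→n2→n3→n4: bottleneck 2, flow now 16.
No augmenting path remains; maximum flow = 16.
By max-flow min-cut, the minimum cut capacity equals the max flow.
In the residual graph, reachable from n0: {n0, n2, n3}.
Min-cut edges: n0→n4 (7), n2→n4 (7), n3→n4 (2); capacity 7 + 7 + 2 = 16.

16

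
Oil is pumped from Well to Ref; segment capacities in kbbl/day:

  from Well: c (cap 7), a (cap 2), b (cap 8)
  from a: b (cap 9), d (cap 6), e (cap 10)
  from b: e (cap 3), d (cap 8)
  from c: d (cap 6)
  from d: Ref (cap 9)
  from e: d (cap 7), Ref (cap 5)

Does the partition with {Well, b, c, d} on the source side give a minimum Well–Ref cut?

Yes — it is a minimum cut (capacity 14).

Given cut capacity: 2 + 3 + 9 = 14.
Augment Well→a→d→Ref: bottleneck 2, flow now 2.
Augment Well→b→d→Ref: bottleneck 7, flow now 9.
Augment Well→b→e→Ref: bottleneck 1, flow now 10.
Augment Well→c→d→a→e→Ref: bottleneck 2, flow now 12. (uses reverse residual edge)
Augment Well→c→d→b→e→Ref: bottleneck 2, flow now 14. (uses reverse residual edge)
No augmenting path remains; maximum flow = 14.
Cut capacity 14 equals the max flow, so it is a minimum cut.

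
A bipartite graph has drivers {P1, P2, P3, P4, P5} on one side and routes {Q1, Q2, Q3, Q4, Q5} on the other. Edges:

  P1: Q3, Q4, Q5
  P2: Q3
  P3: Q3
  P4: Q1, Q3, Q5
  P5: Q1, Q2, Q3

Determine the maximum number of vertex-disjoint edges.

Unit-capacity flow: source→left, listed edges, right→sink; max matching = max flow.
Augmenting path P1→Q3 (+1); matched 1.
Augmenting path P4→Q1 (+1); matched 2.
Augmenting path P5→Q2 (+1); matched 3.
Augmenting path P2→Q3→P1→Q4 (+1); matched 4.
No augmenting path remains; maximum matching = 4.
König certificate: {P1, P4, P5, Q3} is a vertex cover of size 4 (every listed pair touches it), so no matching can be larger.

4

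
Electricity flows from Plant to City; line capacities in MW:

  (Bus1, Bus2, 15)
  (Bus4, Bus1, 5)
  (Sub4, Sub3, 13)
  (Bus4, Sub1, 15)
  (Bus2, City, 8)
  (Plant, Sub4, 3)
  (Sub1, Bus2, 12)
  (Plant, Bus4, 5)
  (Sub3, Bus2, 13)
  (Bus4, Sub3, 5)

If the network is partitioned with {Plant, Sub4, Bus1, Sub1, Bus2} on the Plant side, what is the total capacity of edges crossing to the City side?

26

Edges leaving {Plant, Sub4, Bus1, Sub1, Bus2}: Plant→Bus4 (5), Sub4→Sub3 (13), Bus2→City (8).
Cut capacity = 5 + 13 + 8 = 26.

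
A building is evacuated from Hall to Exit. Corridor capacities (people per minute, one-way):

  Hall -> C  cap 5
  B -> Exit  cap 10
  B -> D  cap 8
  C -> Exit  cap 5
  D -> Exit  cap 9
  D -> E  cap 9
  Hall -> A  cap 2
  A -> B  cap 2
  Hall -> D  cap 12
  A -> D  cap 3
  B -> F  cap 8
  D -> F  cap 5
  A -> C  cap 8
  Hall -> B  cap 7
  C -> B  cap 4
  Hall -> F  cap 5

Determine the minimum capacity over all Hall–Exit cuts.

23

Augment Hall→B→Exit: bottleneck 7, flow now 7.
Augment Hall→C→Exit: bottleneck 5, flow now 12.
Augment Hall→D→Exit: bottleneck 9, flow now 21.
Augment Hall→A→B→Exit: bottleneck 2, flow now 23.
No augmenting path remains; maximum flow = 23.
By max-flow min-cut, the minimum cut capacity equals the max flow.
In the residual graph, reachable from Hall: {Hall, D, E, F}.
Min-cut edges: Hall→A (2), Hall→B (7), Hall→C (5), D→Exit (9); capacity 2 + 7 + 5 + 9 = 23.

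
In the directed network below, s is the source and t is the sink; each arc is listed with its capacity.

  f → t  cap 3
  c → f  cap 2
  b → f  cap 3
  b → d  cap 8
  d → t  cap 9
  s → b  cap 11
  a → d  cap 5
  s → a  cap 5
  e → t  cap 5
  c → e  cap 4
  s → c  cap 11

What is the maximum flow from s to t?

16

Augment s→a→d→t: bottleneck 5, flow now 5.
Augment s→b→d→t: bottleneck 4, flow now 9.
Augment s→b→f→t: bottleneck 3, flow now 12.
Augment s→c→e→t: bottleneck 4, flow now 16.
No augmenting path remains; maximum flow = 16.
In the residual graph, reachable from s: {s, a, b, c, d, f}.
Min-cut edges: c→e (4), d→t (9), f→t (3); capacity 4 + 9 + 3 = 16.
This cut is saturated, so no flow can exceed 16.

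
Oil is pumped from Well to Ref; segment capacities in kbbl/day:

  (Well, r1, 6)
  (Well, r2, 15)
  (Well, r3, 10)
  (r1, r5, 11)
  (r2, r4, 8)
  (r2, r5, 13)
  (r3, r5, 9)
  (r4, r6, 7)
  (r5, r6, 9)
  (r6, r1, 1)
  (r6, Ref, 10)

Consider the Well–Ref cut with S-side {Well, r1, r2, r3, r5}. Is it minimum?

Given cut capacity: 8 + 9 = 17.
Augment Well→r1→r5→r6→Ref: bottleneck 6, flow now 6.
Augment Well→r2→r4→r6→Ref: bottleneck 4, flow now 10.
No augmenting path remains; maximum flow = 10.
In the residual graph, reachable from Well: {Well, r1, r2, r3, r4, r5, r6}.
Min-cut edges: r6→Ref (10); capacity 10 = 10.
Cut capacity 17 exceeds the max flow 10, so it is not minimum.

No — its capacity is 17, but the minimum cut has capacity 10.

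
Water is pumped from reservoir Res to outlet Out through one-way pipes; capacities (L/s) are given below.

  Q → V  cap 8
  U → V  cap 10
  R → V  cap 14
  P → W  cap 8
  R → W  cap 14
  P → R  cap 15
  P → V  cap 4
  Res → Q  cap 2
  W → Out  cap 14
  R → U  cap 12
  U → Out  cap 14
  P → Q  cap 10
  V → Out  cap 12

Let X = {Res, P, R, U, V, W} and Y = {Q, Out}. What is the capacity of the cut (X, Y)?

Edges leaving {Res, P, R, U, V, W}: Res→Q (2), P→Q (10), U→Out (14), V→Out (12), W→Out (14).
Cut capacity = 2 + 10 + 14 + 12 + 14 = 52.

52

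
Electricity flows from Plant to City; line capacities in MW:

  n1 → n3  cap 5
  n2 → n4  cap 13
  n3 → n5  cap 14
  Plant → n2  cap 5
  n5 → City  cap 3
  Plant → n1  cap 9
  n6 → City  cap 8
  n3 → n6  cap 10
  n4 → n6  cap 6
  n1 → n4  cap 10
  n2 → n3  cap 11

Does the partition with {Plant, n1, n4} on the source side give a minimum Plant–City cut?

No — its capacity is 16, but the minimum cut has capacity 11.

Given cut capacity: 5 + 5 + 6 = 16.
Augment Plant→n1→n3→n5→City: bottleneck 3, flow now 3.
Augment Plant→n1→n3→n6→City: bottleneck 2, flow now 5.
Augment Plant→n1→n4→n6→City: bottleneck 4, flow now 9.
Augment Plant→n2→n3→n6→City: bottleneck 2, flow now 11.
No augmenting path remains; maximum flow = 11.
In the residual graph, reachable from Plant: {Plant, n1, n2, n3, n4, n5, n6}.
Min-cut edges: n5→City (3), n6→City (8); capacity 3 + 8 = 11.
Cut capacity 16 exceeds the max flow 11, so it is not minimum.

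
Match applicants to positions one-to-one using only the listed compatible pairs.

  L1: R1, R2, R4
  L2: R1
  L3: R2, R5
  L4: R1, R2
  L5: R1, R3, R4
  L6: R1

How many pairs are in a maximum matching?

5

Unit-capacity flow: source→left, listed edges, right→sink; max matching = max flow.
Augmenting path L1→R1 (+1); matched 1.
Augmenting path L3→R2 (+1); matched 2.
Augmenting path L5→R3 (+1); matched 3.
Augmenting path L2→R1→L1→R4 (+1); matched 4.
Augmenting path L4→R2→L3→R5 (+1); matched 5.
No augmenting path remains; maximum matching = 5.
König certificate: {L1, L3, L4, L5, R1} is a vertex cover of size 5 (every listed pair touches it), so no matching can be larger.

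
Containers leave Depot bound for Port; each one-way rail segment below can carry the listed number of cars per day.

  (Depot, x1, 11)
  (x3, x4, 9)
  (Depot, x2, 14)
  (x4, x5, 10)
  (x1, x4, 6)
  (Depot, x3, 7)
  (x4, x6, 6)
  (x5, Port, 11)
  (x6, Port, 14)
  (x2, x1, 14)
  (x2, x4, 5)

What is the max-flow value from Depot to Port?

Augment Depot→x1→x4→x5→Port: bottleneck 6, flow now 6.
Augment Depot→x2→x4→x5→Port: bottleneck 4, flow now 10.
Augment Depot→x2→x4→x6→Port: bottleneck 1, flow now 11.
Augment Depot→x3→x4→x6→Port: bottleneck 5, flow now 16.
No augmenting path remains; maximum flow = 16.
In the residual graph, reachable from Depot: {Depot, x1, x2, x3, x4}.
Min-cut edges: x4→x5 (10), x4→x6 (6); capacity 10 + 6 = 16.
This cut is saturated, so no flow can exceed 16.

16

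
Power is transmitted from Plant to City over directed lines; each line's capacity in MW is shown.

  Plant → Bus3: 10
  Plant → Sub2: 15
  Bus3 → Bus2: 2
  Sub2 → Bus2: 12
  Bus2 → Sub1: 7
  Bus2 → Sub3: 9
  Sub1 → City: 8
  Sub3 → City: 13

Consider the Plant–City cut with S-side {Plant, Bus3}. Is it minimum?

No — its capacity is 17, but the minimum cut has capacity 14.

Given cut capacity: 15 + 2 = 17.
Augment Plant→Bus3→Bus2→Sub1→City: bottleneck 2, flow now 2.
Augment Plant→Sub2→Bus2→Sub1→City: bottleneck 5, flow now 7.
Augment Plant→Sub2→Bus2→Sub3→City: bottleneck 7, flow now 14.
No augmenting path remains; maximum flow = 14.
In the residual graph, reachable from Plant: {Plant, Bus3, Sub2}.
Min-cut edges: Bus3→Bus2 (2), Sub2→Bus2 (12); capacity 2 + 12 = 14.
Cut capacity 17 exceeds the max flow 14, so it is not minimum.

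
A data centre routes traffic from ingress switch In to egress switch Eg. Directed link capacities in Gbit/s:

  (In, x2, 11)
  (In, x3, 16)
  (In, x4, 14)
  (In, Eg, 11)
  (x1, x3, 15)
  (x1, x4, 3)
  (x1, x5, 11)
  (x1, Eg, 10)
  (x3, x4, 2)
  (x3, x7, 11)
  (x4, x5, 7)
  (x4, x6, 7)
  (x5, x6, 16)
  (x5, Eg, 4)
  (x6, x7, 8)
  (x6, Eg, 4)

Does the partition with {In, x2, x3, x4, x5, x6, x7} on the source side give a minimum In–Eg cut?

Given cut capacity: 11 + 4 + 4 = 19.
Augment In→Eg: bottleneck 11, flow now 11.
Augment In→x4→x5→Eg: bottleneck 4, flow now 15.
Augment In→x4→x6→Eg: bottleneck 4, flow now 19.
No augmenting path remains; maximum flow = 19.
Cut capacity 19 equals the max flow, so it is a minimum cut.

Yes — it is a minimum cut (capacity 19).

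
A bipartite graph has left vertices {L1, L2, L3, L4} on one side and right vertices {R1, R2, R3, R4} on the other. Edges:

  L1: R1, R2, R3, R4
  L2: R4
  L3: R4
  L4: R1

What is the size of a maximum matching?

Unit-capacity flow: source→left, listed edges, right→sink; max matching = max flow.
Augmenting path L1→R1 (+1); matched 1.
Augmenting path L2→R4 (+1); matched 2.
Augmenting path L4→R1→L1→R2 (+1); matched 3.
No augmenting path remains; maximum matching = 3.
König certificate: {L1, L4, R4} is a vertex cover of size 3 (every listed pair touches it), so no matching can be larger.

3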